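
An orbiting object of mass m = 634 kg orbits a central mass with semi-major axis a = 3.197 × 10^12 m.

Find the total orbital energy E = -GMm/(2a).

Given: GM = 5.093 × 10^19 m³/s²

E = −GMm / (2a).
E = −5.093e+19 · 634 / (2 · 3.197e+12) J ≈ -5.05e+09 J = -5.05 GJ.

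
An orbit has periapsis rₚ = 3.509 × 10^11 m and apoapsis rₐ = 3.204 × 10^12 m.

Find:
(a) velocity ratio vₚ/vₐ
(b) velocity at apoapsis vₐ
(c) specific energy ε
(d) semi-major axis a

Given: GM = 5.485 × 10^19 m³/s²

(a) Conservation of angular momentum (rₚvₚ = rₐvₐ) gives vₚ/vₐ = rₐ/rₚ = 3.204e+12/3.509e+11 ≈ 9.131
(b) With a = (rₚ + rₐ)/2 = 1.77745e+12 m, vₐ = √(GM (2/rₐ − 1/a)) = √(5.485e+19 · (2/3.204e+12 − 1/1.77745e+12)) m/s ≈ 1838 m/s
(c) With a = (rₚ + rₐ)/2 = 1.77745e+12 m, ε = −GM/(2a) = −5.485e+19/(2 · 1.77745e+12) J/kg ≈ -1.543e+07 J/kg
(d) a = (rₚ + rₐ)/2 = (3.509e+11 + 3.204e+12)/2 ≈ 1.777e+12 m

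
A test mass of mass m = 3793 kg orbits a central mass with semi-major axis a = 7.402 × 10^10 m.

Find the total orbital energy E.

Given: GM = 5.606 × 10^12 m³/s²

E = −GMm / (2a).
E = −5.606e+12 · 3793 / (2 · 7.402e+10) J ≈ -1.436e+05 J = -143.6 kJ.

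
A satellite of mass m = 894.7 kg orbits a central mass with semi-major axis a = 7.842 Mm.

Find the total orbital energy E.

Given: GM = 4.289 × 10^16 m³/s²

Convert to SI: a = 7.842 Mm = 7.842e+06 m.
E = −GMm / (2a).
E = −4.289e+16 · 894.7 / (2 · 7.842e+06) J ≈ -2.447e+12 J = -2.447 TJ.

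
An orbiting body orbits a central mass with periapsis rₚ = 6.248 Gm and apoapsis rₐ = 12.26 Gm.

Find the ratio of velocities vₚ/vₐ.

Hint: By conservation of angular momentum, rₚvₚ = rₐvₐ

Convert to SI: rₚ = 6.248 Gm = 6.248e+09 m; rₐ = 12.26 Gm = 1.226e+10 m.
Conservation of angular momentum gives rₚvₚ = rₐvₐ, so vₚ/vₐ = rₐ/rₚ.
vₚ/vₐ = 1.226e+10 / 6.248e+09 ≈ 1.962.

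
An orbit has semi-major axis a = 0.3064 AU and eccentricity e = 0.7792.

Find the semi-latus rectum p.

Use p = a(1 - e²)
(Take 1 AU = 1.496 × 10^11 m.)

Convert to SI: a = 0.3064 AU = 4.58374e+10 m.
p = a (1 − e²).
p = 4.58374e+10 · (1 − (0.7792)²) = 4.58374e+10 · 0.392847 ≈ 1.801e+10 m = 0.1204 AU.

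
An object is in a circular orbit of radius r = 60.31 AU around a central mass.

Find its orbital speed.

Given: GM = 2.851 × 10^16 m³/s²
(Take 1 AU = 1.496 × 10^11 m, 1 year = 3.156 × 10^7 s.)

Convert to SI: r = 60.31 AU = 9.02238e+12 m.
For a circular orbit, gravity supplies the centripetal force, so v = √(GM / r).
v = √(2.851e+16 / 9.02238e+12) m/s ≈ 56.21 m/s = 0.01186 AU/year.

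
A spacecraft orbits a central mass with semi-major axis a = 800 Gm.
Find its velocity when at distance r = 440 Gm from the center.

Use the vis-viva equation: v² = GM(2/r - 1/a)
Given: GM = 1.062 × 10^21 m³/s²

Convert to SI: a = 800 Gm = 8e+11 m; r = 440 Gm = 4.4e+11 m.
Vis-viva: v = √(GM · (2/r − 1/a)).
2/r − 1/a = 2/4.4e+11 − 1/8e+11 = 3.29545e-12 m⁻¹.
v = √(1.062e+21 · 3.29545e-12) m/s ≈ 5.916e+04 m/s = 59.16 km/s.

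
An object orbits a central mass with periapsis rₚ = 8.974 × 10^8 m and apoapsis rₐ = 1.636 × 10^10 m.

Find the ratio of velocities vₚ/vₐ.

Conservation of angular momentum gives rₚvₚ = rₐvₐ, so vₚ/vₐ = rₐ/rₚ.
vₚ/vₐ = 1.636e+10 / 8.974e+08 ≈ 18.23.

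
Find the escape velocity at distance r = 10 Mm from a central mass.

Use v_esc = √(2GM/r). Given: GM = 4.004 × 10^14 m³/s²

Convert to SI: r = 10 Mm = 1e+07 m.
Escape velocity comes from setting total energy to zero: ½v² − GM/r = 0 ⇒ v_esc = √(2GM / r).
v_esc = √(2 · 4.004e+14 / 1e+07) m/s ≈ 8949 m/s = 8.949 km/s.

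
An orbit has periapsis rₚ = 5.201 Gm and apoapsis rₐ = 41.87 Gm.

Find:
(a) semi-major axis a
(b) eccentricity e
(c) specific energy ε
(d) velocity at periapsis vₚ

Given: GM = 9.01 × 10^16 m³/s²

Convert to SI: rₚ = 5.201 Gm = 5.201e+09 m; rₐ = 41.87 Gm = 4.187e+10 m.
(a) a = (rₚ + rₐ)/2 = (5.201e+09 + 4.187e+10)/2 ≈ 2.354e+10 m
(b) e = (rₐ − rₚ)/(rₐ + rₚ) = (4.187e+10 − 5.201e+09)/(4.187e+10 + 5.201e+09) ≈ 0.779
(c) With a = (rₚ + rₐ)/2 = 2.35355e+10 m, ε = −GM/(2a) = −9.01e+16/(2 · 2.35355e+10) J/kg ≈ -1.914e+06 J/kg
(d) With a = (rₚ + rₐ)/2 = 2.35355e+10 m, vₚ = √(GM (2/rₚ − 1/a)) = √(9.01e+16 · (2/5.201e+09 − 1/2.35355e+10)) m/s ≈ 5551 m/s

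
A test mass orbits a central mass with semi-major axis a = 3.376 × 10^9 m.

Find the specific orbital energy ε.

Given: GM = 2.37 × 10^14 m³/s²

ε = −GM / (2a).
ε = −2.37e+14 / (2 · 3.376e+09) J/kg ≈ -3.51e+04 J/kg = -35.1 kJ/kg.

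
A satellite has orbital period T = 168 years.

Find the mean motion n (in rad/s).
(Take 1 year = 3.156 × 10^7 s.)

Convert to SI: T = 168 years = 5.30208e+09 s.
n = 2π / T.
n = 2π / 5.30208e+09 s ≈ 1.185e-09 rad/s.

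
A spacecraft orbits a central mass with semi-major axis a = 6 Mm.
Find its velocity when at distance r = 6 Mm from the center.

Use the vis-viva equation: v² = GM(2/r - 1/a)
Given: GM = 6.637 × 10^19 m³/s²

Convert to SI: a = 6 Mm = 6e+06 m; r = 6 Mm = 6e+06 m.
Vis-viva: v = √(GM · (2/r − 1/a)).
2/r − 1/a = 2/6e+06 − 1/6e+06 = 1.66667e-07 m⁻¹.
v = √(6.637e+19 · 1.66667e-07) m/s ≈ 3.326e+06 m/s = 3326 km/s.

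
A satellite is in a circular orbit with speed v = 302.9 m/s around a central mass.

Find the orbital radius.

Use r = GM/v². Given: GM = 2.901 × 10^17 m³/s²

For a circular orbit, v² = GM / r, so r = GM / v².
r = 2.901e+17 / (302.9)² m ≈ 3.162e+12 m = 3.162 × 10^12 m.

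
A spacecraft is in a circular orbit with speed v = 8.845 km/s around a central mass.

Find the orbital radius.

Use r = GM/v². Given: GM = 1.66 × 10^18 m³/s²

Convert to SI: v = 8.845 km/s = 8845 m/s.
For a circular orbit, v² = GM / r, so r = GM / v².
r = 1.66e+18 / (8845)² m ≈ 2.122e+10 m = 21.22 Gm.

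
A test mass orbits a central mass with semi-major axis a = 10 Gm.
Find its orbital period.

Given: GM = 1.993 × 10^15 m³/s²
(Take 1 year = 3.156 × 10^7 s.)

Convert to SI: a = 10 Gm = 1e+10 m.
Kepler's third law: T = 2π √(a³ / GM).
Substituting a = 1e+10 m and GM = 1.993e+15 m³/s²:
T = 2π √((1e+10)³ / 1.993e+15) s
T ≈ 1.407e+08 s = 4.46 years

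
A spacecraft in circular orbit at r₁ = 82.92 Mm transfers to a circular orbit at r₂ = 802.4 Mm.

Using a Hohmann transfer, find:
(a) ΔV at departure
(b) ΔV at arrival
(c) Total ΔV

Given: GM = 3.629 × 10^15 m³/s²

Convert to SI: r₁ = 82.92 Mm = 8.292e+07 m; r₂ = 802.4 Mm = 8.024e+08 m.
Transfer semi-major axis: a_t = (r₁ + r₂)/2 = (8.292e+07 + 8.024e+08)/2 = 4.4266e+08 m.
Circular speeds: v₁ = √(GM/r₁) = 6615.52 m/s, v₂ = √(GM/r₂) = 2126.66 m/s.
Transfer speeds (vis-viva v² = GM(2/r − 1/a_t)): v₁ᵗ = 8906.85 m/s, v₂ᵗ = 920.434 m/s.
(a) ΔV₁ = |v₁ᵗ − v₁| ≈ 2291 m/s = 2.291 km/s.
(b) ΔV₂ = |v₂ − v₂ᵗ| ≈ 1206 m/s = 1.206 km/s.
(c) ΔV_total = ΔV₁ + ΔV₂ ≈ 3498 m/s = 3.498 km/s.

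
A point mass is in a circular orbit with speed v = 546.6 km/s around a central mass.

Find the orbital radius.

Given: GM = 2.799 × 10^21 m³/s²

Convert to SI: v = 546.6 km/s = 546600 m/s.
For a circular orbit, v² = GM / r, so r = GM / v².
r = 2.799e+21 / (546600)² m ≈ 9.368e+09 m = 9.368 Gm.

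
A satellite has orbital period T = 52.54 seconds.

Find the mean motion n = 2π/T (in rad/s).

n = 2π / T.
n = 2π / 52.54 s ≈ 0.1196 rad/s.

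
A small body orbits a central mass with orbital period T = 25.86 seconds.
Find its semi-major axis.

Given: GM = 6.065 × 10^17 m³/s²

Invert Kepler's third law: a = (GM · T² / (4π²))^(1/3).
Substituting T = 25.86 s and GM = 6.065e+17 m³/s²:
a = (6.065e+17 · (25.86)² / (4π²))^(1/3) m
a ≈ 2.174e+06 m = 2.174 Mm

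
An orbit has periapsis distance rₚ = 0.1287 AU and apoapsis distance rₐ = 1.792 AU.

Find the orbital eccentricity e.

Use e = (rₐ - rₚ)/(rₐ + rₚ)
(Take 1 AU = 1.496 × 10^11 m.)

Convert to SI: rₚ = 0.1287 AU = 1.92535e+10 m; rₐ = 1.792 AU = 2.68083e+11 m.
e = (rₐ − rₚ) / (rₐ + rₚ).
e = (2.68083e+11 − 1.92535e+10) / (2.68083e+11 + 1.92535e+10) = 2.4883e+11 / 2.87337e+11 ≈ 0.866.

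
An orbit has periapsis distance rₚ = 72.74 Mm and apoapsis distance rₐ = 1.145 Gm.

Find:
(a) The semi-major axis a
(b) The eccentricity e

Convert to SI: rₚ = 72.74 Mm = 7.274e+07 m; rₐ = 1.145 Gm = 1.145e+09 m.
(a) a = (rₚ + rₐ) / 2 = (7.274e+07 + 1.145e+09) / 2 ≈ 6.089e+08 m = 608.9 Mm.
(b) e = (rₐ − rₚ) / (rₐ + rₚ) = (1.145e+09 − 7.274e+07) / (1.145e+09 + 7.274e+07) ≈ 0.8805.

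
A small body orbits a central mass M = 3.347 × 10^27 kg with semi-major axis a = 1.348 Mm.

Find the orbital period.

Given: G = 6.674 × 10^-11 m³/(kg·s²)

Convert to SI: a = 1.348 Mm = 1.348e+06 m.
GM = G · M = 6.674e-11 · 3.347e+27 = 2.23379e+17 m³/s².
Kepler's third law: T = 2π √(a³ / GM).
Substituting a = 1.348e+06 m and GM = 2.23379e+17 m³/s²:
T = 2π √((1.348e+06)³ / 2.23379e+17) s
T ≈ 20.81 s = 20.81 seconds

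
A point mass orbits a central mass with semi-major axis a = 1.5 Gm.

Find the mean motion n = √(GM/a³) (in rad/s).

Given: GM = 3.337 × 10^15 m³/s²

Convert to SI: a = 1.5 Gm = 1.5e+09 m.
n = √(GM / a³).
n = √(3.337e+15 / (1.5e+09)³) rad/s ≈ 9.944e-07 rad/s.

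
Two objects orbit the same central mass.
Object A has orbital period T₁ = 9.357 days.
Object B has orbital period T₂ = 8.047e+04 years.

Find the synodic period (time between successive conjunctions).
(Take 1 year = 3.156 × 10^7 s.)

Convert to SI: T₁ = 9.357 days = 808445 s; T₂ = 8.047e+04 years = 2.53963e+12 s.
T_syn = |T₁ · T₂ / (T₁ − T₂)|.
T_syn = |808445 · 2.53963e+12 / (808445 − 2.53963e+12)| s ≈ 8.084e+05 s = 9.357 days.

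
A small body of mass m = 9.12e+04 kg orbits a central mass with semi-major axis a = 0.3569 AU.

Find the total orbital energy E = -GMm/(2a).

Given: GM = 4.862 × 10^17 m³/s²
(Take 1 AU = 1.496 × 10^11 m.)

Convert to SI: a = 0.3569 AU = 5.33922e+10 m.
E = −GMm / (2a).
E = −4.862e+17 · 9.12e+04 / (2 · 5.33922e+10) J ≈ -4.152e+11 J = -415.2 GJ.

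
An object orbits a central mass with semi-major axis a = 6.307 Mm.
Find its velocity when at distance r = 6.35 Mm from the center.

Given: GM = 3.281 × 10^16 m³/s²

Convert to SI: a = 6.307 Mm = 6.307e+06 m; r = 6.35 Mm = 6.35e+06 m.
Vis-viva: v = √(GM · (2/r − 1/a)).
2/r − 1/a = 2/6.35e+06 − 1/6.307e+06 = 1.56407e-07 m⁻¹.
v = √(3.281e+16 · 1.56407e-07) m/s ≈ 7.164e+04 m/s = 71.64 km/s.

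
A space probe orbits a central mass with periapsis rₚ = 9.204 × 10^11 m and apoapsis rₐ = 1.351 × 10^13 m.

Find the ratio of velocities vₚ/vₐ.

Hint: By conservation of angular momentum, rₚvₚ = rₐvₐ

Conservation of angular momentum gives rₚvₚ = rₐvₐ, so vₚ/vₐ = rₐ/rₚ.
vₚ/vₐ = 1.351e+13 / 9.204e+11 ≈ 14.68.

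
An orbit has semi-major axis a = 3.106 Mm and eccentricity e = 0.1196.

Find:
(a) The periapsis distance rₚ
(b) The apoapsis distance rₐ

Convert to SI: a = 3.106 Mm = 3.106e+06 m.
(a) rₚ = a(1 − e) = 3.106e+06 · (1 − 0.1196) = 3.106e+06 · 0.8804 ≈ 2.735e+06 m = 2.735 Mm.
(b) rₐ = a(1 + e) = 3.106e+06 · (1 + 0.1196) = 3.106e+06 · 1.1196 ≈ 3.477e+06 m = 3.477 Mm.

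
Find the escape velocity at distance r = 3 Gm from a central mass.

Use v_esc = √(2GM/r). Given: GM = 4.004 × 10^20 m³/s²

Convert to SI: r = 3 Gm = 3e+09 m.
Escape velocity comes from setting total energy to zero: ½v² − GM/r = 0 ⇒ v_esc = √(2GM / r).
v_esc = √(2 · 4.004e+20 / 3e+09) m/s ≈ 5.167e+05 m/s = 516.7 km/s.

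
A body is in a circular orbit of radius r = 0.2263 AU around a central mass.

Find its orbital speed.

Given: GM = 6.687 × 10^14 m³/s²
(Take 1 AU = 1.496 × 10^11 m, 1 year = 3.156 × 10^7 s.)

Convert to SI: r = 0.2263 AU = 3.38545e+10 m.
For a circular orbit, gravity supplies the centripetal force, so v = √(GM / r).
v = √(6.687e+14 / 3.38545e+10) m/s ≈ 140.5 m/s = 0.02965 AU/year.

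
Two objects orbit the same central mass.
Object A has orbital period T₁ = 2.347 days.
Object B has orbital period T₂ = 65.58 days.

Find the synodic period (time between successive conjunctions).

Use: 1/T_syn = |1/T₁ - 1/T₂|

Convert to SI: T₁ = 2.347 days = 202781 s; T₂ = 65.58 days = 5.66611e+06 s.
T_syn = |T₁ · T₂ / (T₁ − T₂)|.
T_syn = |202781 · 5.66611e+06 / (202781 − 5.66611e+06)| s ≈ 2.103e+05 s = 2.434 days.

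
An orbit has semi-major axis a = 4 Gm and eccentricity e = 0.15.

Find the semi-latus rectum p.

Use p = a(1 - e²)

Convert to SI: a = 4 Gm = 4e+09 m.
p = a (1 − e²).
p = 4e+09 · (1 − (0.15)²) = 4e+09 · 0.9775 ≈ 3.91e+09 m = 3.91 Gm.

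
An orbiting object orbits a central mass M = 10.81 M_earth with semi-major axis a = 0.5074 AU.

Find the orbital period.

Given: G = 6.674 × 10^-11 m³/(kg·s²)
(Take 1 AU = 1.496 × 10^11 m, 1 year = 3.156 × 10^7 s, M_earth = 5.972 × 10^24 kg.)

Convert to SI: a = 0.5074 AU = 7.5907e+10 m; M = 10.81 M_earth = 6.45573e+25 kg.
GM = G · M = 6.674e-11 · 6.45573e+25 = 4.30856e+15 m³/s².
Kepler's third law: T = 2π √(a³ / GM).
Substituting a = 7.5907e+10 m and GM = 4.30856e+15 m³/s²:
T = 2π √((7.5907e+10)³ / 4.30856e+15) s
T ≈ 2.002e+09 s = 63.43 years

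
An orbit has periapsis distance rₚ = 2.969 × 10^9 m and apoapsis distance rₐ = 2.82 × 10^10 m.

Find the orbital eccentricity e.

e = (rₐ − rₚ) / (rₐ + rₚ).
e = (2.82e+10 − 2.969e+09) / (2.82e+10 + 2.969e+09) = 2.5231e+10 / 3.1169e+10 ≈ 0.8095.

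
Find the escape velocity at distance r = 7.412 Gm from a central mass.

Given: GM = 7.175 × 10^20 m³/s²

Convert to SI: r = 7.412 Gm = 7.412e+09 m.
Escape velocity comes from setting total energy to zero: ½v² − GM/r = 0 ⇒ v_esc = √(2GM / r).
v_esc = √(2 · 7.175e+20 / 7.412e+09) m/s ≈ 4.4e+05 m/s = 440 km/s.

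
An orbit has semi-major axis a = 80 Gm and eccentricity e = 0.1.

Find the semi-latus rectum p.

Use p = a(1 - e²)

Convert to SI: a = 80 Gm = 8e+10 m.
p = a (1 − e²).
p = 8e+10 · (1 − (0.1)²) = 8e+10 · 0.99 ≈ 7.92e+10 m = 79.2 Gm.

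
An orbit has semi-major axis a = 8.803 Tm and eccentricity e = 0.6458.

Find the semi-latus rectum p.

Convert to SI: a = 8.803 Tm = 8.803e+12 m.
p = a (1 − e²).
p = 8.803e+12 · (1 − (0.6458)²) = 8.803e+12 · 0.582942 ≈ 5.132e+12 m = 5.132 Tm.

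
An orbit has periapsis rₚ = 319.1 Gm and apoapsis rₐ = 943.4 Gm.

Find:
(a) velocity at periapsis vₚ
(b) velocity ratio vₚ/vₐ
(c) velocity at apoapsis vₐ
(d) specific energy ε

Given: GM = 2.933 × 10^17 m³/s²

Convert to SI: rₚ = 319.1 Gm = 3.191e+11 m; rₐ = 943.4 Gm = 9.434e+11 m.
(a) With a = (rₚ + rₐ)/2 = 6.3125e+11 m, vₚ = √(GM (2/rₚ − 1/a)) = √(2.933e+17 · (2/3.191e+11 − 1/6.3125e+11)) m/s ≈ 1172 m/s
(b) Conservation of angular momentum (rₚvₚ = rₐvₐ) gives vₚ/vₐ = rₐ/rₚ = 9.434e+11/3.191e+11 ≈ 2.956
(c) With a = (rₚ + rₐ)/2 = 6.3125e+11 m, vₐ = √(GM (2/rₐ − 1/a)) = √(2.933e+17 · (2/9.434e+11 − 1/6.3125e+11)) m/s ≈ 396.4 m/s
(d) With a = (rₚ + rₐ)/2 = 6.3125e+11 m, ε = −GM/(2a) = −2.933e+17/(2 · 6.3125e+11) J/kg ≈ -2.323e+05 J/kg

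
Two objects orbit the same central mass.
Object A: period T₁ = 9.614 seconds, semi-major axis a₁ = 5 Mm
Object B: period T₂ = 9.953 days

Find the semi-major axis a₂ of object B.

Convert to SI: a₁ = 5 Mm = 5e+06 m; T₂ = 9.953 days = 859939 s.
Kepler's third law: (T₁/T₂)² = (a₁/a₂)³ ⇒ a₂ = a₁ · (T₂/T₁)^(2/3).
T₂/T₁ = 859939 / 9.614 = 89446.6.
a₂ = 5e+06 · (89446.6)^(2/3) m ≈ 1e+10 m = 10 Gm.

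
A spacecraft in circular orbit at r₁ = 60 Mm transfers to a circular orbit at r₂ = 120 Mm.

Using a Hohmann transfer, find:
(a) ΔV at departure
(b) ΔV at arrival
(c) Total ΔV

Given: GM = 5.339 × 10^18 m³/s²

Convert to SI: r₁ = 60 Mm = 6e+07 m; r₂ = 120 Mm = 1.2e+08 m.
Transfer semi-major axis: a_t = (r₁ + r₂)/2 = (6e+07 + 1.2e+08)/2 = 9e+07 m.
Circular speeds: v₁ = √(GM/r₁) = 298301 m/s, v₂ = √(GM/r₂) = 210930 m/s.
Transfer speeds (vis-viva v² = GM(2/r − 1/a_t)): v₁ᵗ = 344448 m/s, v₂ᵗ = 172224 m/s.
(a) ΔV₁ = |v₁ᵗ − v₁| ≈ 4.615e+04 m/s = 46.15 km/s.
(b) ΔV₂ = |v₂ − v₂ᵗ| ≈ 3.871e+04 m/s = 38.71 km/s.
(c) ΔV_total = ΔV₁ + ΔV₂ ≈ 8.485e+04 m/s = 84.85 km/s.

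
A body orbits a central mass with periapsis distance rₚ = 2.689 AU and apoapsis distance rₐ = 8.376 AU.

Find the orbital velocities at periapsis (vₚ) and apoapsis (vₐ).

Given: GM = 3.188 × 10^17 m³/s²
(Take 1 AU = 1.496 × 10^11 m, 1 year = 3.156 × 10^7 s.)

Convert to SI: rₚ = 2.689 AU = 4.02274e+11 m; rₐ = 8.376 AU = 1.25305e+12 m.
Use the vis-viva equation v² = GM(2/r − 1/a) with a = (rₚ + rₐ)/2 = (4.02274e+11 + 1.25305e+12)/2 = 8.27662e+11 m.
vₚ = √(GM · (2/rₚ − 1/a)) = √(3.188e+17 · (2/4.02274e+11 − 1/8.27662e+11)) m/s ≈ 1095 m/s = 0.2311 AU/year.
vₐ = √(GM · (2/rₐ − 1/a)) = √(3.188e+17 · (2/1.25305e+12 − 1/8.27662e+11)) m/s ≈ 351.6 m/s = 0.07418 AU/year.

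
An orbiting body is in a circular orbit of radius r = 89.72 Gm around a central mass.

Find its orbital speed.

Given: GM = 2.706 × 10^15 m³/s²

Convert to SI: r = 89.72 Gm = 8.972e+10 m.
For a circular orbit, gravity supplies the centripetal force, so v = √(GM / r).
v = √(2.706e+15 / 8.972e+10) m/s ≈ 173.7 m/s = 173.7 m/s.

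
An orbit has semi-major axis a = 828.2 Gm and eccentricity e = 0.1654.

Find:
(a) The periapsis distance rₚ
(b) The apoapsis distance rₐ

Convert to SI: a = 828.2 Gm = 8.282e+11 m.
(a) rₚ = a(1 − e) = 8.282e+11 · (1 − 0.1654) = 8.282e+11 · 0.8346 ≈ 6.912e+11 m = 691.2 Gm.
(b) rₐ = a(1 + e) = 8.282e+11 · (1 + 0.1654) = 8.282e+11 · 1.1654 ≈ 9.652e+11 m = 965.2 Gm.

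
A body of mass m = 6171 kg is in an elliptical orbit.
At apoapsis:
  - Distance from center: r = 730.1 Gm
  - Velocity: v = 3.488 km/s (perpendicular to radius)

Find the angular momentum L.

Convert to SI: r = 730.1 Gm = 7.301e+11 m; v = 3.488 km/s = 3488 m/s.
Since v is perpendicular to r, L = m · v · r.
L = 6171 · 3488 · 7.301e+11 kg·m²/s ≈ 1.571e+19 kg·m²/s.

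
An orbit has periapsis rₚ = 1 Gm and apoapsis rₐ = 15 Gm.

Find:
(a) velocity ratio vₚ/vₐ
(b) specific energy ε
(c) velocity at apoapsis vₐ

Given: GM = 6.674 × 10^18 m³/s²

Convert to SI: rₚ = 1 Gm = 1e+09 m; rₐ = 15 Gm = 1.5e+10 m.
(a) Conservation of angular momentum (rₚvₚ = rₐvₐ) gives vₚ/vₐ = rₐ/rₚ = 1.5e+10/1e+09 ≈ 15
(b) With a = (rₚ + rₐ)/2 = 8e+09 m, ε = −GM/(2a) = −6.674e+18/(2 · 8e+09) J/kg ≈ -4.171e+08 J/kg
(c) With a = (rₚ + rₐ)/2 = 8e+09 m, vₐ = √(GM (2/rₐ − 1/a)) = √(6.674e+18 · (2/1.5e+10 − 1/8e+09)) m/s ≈ 7458 m/s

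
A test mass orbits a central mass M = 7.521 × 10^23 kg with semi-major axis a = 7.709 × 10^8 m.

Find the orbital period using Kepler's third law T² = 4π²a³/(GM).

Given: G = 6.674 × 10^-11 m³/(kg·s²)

GM = G · M = 6.674e-11 · 7.521e+23 = 5.01952e+13 m³/s².
Kepler's third law: T = 2π √(a³ / GM).
Substituting a = 7.709e+08 m and GM = 5.01952e+13 m³/s²:
T = 2π √((7.709e+08)³ / 5.01952e+13) s
T ≈ 1.898e+07 s = 219.7 days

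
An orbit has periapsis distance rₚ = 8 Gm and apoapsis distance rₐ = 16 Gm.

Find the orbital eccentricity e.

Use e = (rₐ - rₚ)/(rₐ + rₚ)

Convert to SI: rₚ = 8 Gm = 8e+09 m; rₐ = 16 Gm = 1.6e+10 m.
e = (rₐ − rₚ) / (rₐ + rₚ).
e = (1.6e+10 − 8e+09) / (1.6e+10 + 8e+09) = 8e+09 / 2.4e+10 ≈ 0.3333.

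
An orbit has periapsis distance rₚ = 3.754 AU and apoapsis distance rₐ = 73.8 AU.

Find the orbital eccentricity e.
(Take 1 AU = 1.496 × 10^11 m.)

Convert to SI: rₚ = 3.754 AU = 5.61598e+11 m; rₐ = 73.8 AU = 1.10405e+13 m.
e = (rₐ − rₚ) / (rₐ + rₚ).
e = (1.10405e+13 − 5.61598e+11) / (1.10405e+13 + 5.61598e+11) = 1.04789e+13 / 1.16021e+13 ≈ 0.9032.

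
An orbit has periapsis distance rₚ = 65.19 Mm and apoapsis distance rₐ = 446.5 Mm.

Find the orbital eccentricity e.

Convert to SI: rₚ = 65.19 Mm = 6.519e+07 m; rₐ = 446.5 Mm = 4.465e+08 m.
e = (rₐ − rₚ) / (rₐ + rₚ).
e = (4.465e+08 − 6.519e+07) / (4.465e+08 + 6.519e+07) = 3.8131e+08 / 5.1169e+08 ≈ 0.7452.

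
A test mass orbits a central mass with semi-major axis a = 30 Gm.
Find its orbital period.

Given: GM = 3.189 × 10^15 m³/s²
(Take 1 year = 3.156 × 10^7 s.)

Convert to SI: a = 30 Gm = 3e+10 m.
Kepler's third law: T = 2π √(a³ / GM).
Substituting a = 3e+10 m and GM = 3.189e+15 m³/s²:
T = 2π √((3e+10)³ / 3.189e+15) s
T ≈ 5.781e+08 s = 18.32 years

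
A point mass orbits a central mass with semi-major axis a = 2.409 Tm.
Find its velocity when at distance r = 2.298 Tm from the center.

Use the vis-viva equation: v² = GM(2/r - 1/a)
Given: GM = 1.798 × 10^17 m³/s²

Convert to SI: a = 2.409 Tm = 2.409e+12 m; r = 2.298 Tm = 2.298e+12 m.
Vis-viva: v = √(GM · (2/r − 1/a)).
2/r − 1/a = 2/2.298e+12 − 1/2.409e+12 = 4.55212e-13 m⁻¹.
v = √(1.798e+17 · 4.55212e-13) m/s ≈ 286.1 m/s = 286.1 m/s.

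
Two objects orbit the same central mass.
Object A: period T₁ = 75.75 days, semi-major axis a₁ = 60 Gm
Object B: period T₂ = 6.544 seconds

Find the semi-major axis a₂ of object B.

Convert to SI: T₁ = 75.75 days = 6.5448e+06 s; a₁ = 60 Gm = 6e+10 m.
Kepler's third law: (T₁/T₂)² = (a₁/a₂)³ ⇒ a₂ = a₁ · (T₂/T₁)^(2/3).
T₂/T₁ = 6.544 / 6.5448e+06 = 9.99878e-07.
a₂ = 6e+10 · (9.99878e-07)^(2/3) m ≈ 6e+06 m = 6 Mm.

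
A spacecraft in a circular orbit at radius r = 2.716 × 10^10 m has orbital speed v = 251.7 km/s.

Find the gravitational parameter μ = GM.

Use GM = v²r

Convert to SI: v = 251.7 km/s = 251700 m/s.
For a circular orbit v² = GM/r, so GM = v² · r.
GM = (251700)² · 2.716e+10 m³/s² ≈ 1.721e+21 m³/s² = 1.721 × 10^21 m³/s².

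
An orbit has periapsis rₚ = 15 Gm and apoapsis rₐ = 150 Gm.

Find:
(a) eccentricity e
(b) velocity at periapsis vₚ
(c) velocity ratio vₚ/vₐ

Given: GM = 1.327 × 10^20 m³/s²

Convert to SI: rₚ = 15 Gm = 1.5e+10 m; rₐ = 150 Gm = 1.5e+11 m.
(a) e = (rₐ − rₚ)/(rₐ + rₚ) = (1.5e+11 − 1.5e+10)/(1.5e+11 + 1.5e+10) ≈ 0.8182
(b) With a = (rₚ + rₐ)/2 = 8.25e+10 m, vₚ = √(GM (2/rₚ − 1/a)) = √(1.327e+20 · (2/1.5e+10 − 1/8.25e+10)) m/s ≈ 1.268e+05 m/s
(c) Conservation of angular momentum (rₚvₚ = rₐvₐ) gives vₚ/vₐ = rₐ/rₚ = 1.5e+11/1.5e+10 ≈ 10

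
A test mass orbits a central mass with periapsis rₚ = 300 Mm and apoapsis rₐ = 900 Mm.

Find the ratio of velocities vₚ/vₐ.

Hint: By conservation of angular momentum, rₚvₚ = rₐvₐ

Convert to SI: rₚ = 300 Mm = 3e+08 m; rₐ = 900 Mm = 9e+08 m.
Conservation of angular momentum gives rₚvₚ = rₐvₐ, so vₚ/vₐ = rₐ/rₚ.
vₚ/vₐ = 9e+08 / 3e+08 ≈ 3.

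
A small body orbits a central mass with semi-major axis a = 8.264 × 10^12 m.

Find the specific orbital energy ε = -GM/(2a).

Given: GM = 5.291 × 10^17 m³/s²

ε = −GM / (2a).
ε = −5.291e+17 / (2 · 8.264e+12) J/kg ≈ -3.201e+04 J/kg = -32.01 kJ/kg.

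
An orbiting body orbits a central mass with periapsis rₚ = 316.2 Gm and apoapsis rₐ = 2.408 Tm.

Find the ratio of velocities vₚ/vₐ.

Convert to SI: rₚ = 316.2 Gm = 3.162e+11 m; rₐ = 2.408 Tm = 2.408e+12 m.
Conservation of angular momentum gives rₚvₚ = rₐvₐ, so vₚ/vₐ = rₐ/rₚ.
vₚ/vₐ = 2.408e+12 / 3.162e+11 ≈ 7.615.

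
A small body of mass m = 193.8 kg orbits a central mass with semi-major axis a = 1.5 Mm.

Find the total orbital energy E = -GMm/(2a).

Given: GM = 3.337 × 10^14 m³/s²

Convert to SI: a = 1.5 Mm = 1.5e+06 m.
E = −GMm / (2a).
E = −3.337e+14 · 193.8 / (2 · 1.5e+06) J ≈ -2.156e+10 J = -21.56 GJ.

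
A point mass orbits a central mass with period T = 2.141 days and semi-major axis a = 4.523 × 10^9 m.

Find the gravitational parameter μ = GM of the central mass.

Convert to SI: T = 2.141 days = 184982 s.
GM = 4π² · a³ / T².
GM = 4π² · (4.523e+09)³ / (184982)² m³/s² ≈ 1.068e+20 m³/s² = 1.068 × 10^20 m³/s².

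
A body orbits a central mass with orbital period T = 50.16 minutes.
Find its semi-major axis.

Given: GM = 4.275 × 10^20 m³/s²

Convert to SI: T = 50.16 minutes = 3009.6 s.
Invert Kepler's third law: a = (GM · T² / (4π²))^(1/3).
Substituting T = 3009.6 s and GM = 4.275e+20 m³/s²:
a = (4.275e+20 · (3009.6)² / (4π²))^(1/3) m
a ≈ 4.612e+08 m = 4.612 × 10^8 m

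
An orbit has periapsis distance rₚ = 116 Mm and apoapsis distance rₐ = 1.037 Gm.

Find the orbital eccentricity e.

Convert to SI: rₚ = 116 Mm = 1.16e+08 m; rₐ = 1.037 Gm = 1.037e+09 m.
e = (rₐ − rₚ) / (rₐ + rₚ).
e = (1.037e+09 − 1.16e+08) / (1.037e+09 + 1.16e+08) = 9.21e+08 / 1.153e+09 ≈ 0.7988.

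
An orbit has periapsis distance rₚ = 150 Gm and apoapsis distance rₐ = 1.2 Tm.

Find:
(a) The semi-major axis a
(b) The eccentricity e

Convert to SI: rₚ = 150 Gm = 1.5e+11 m; rₐ = 1.2 Tm = 1.2e+12 m.
(a) a = (rₚ + rₐ) / 2 = (1.5e+11 + 1.2e+12) / 2 ≈ 6.75e+11 m = 675 Gm.
(b) e = (rₐ − rₚ) / (rₐ + rₚ) = (1.2e+12 − 1.5e+11) / (1.2e+12 + 1.5e+11) ≈ 0.7778.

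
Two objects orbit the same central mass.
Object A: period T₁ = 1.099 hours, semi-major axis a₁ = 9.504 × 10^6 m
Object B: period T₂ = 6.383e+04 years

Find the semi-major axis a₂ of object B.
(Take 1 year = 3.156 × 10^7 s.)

Convert to SI: T₁ = 1.099 hours = 3956.4 s; T₂ = 6.383e+04 years = 2.01447e+12 s.
Kepler's third law: (T₁/T₂)² = (a₁/a₂)³ ⇒ a₂ = a₁ · (T₂/T₁)^(2/3).
T₂/T₁ = 2.01447e+12 / 3956.4 = 5.09169e+08.
a₂ = 9.504e+06 · (5.09169e+08)^(2/3) m ≈ 6.06e+12 m = 6.06 × 10^12 m.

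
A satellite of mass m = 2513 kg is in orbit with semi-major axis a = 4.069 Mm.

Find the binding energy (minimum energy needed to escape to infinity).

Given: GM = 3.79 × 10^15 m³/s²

Convert to SI: a = 4.069 Mm = 4.069e+06 m.
Total orbital energy is E = −GMm/(2a); binding energy is E_bind = −E = GMm/(2a).
E_bind = 3.79e+15 · 2513 / (2 · 4.069e+06) J ≈ 1.17e+12 J = 1.17 TJ.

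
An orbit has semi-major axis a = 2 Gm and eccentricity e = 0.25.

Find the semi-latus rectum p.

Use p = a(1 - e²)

Convert to SI: a = 2 Gm = 2e+09 m.
p = a (1 − e²).
p = 2e+09 · (1 − (0.25)²) = 2e+09 · 0.9375 ≈ 1.875e+09 m = 1.875 Gm.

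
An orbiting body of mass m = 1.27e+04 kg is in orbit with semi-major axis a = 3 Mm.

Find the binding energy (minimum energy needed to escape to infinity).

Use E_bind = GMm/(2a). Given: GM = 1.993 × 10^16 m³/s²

Convert to SI: a = 3 Mm = 3e+06 m.
Total orbital energy is E = −GMm/(2a); binding energy is E_bind = −E = GMm/(2a).
E_bind = 1.993e+16 · 1.27e+04 / (2 · 3e+06) J ≈ 4.219e+13 J = 42.19 TJ.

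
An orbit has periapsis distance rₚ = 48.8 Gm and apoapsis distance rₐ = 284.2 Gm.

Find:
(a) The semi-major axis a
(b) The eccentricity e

Convert to SI: rₚ = 48.8 Gm = 4.88e+10 m; rₐ = 284.2 Gm = 2.842e+11 m.
(a) a = (rₚ + rₐ) / 2 = (4.88e+10 + 2.842e+11) / 2 ≈ 1.665e+11 m = 166.5 Gm.
(b) e = (rₐ − rₚ) / (rₐ + rₚ) = (2.842e+11 − 4.88e+10) / (2.842e+11 + 4.88e+10) ≈ 0.7069.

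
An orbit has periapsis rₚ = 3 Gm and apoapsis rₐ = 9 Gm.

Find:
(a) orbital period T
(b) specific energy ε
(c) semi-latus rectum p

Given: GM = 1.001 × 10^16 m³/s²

Convert to SI: rₚ = 3 Gm = 3e+09 m; rₐ = 9 Gm = 9e+09 m.
(a) With a = (rₚ + rₐ)/2 = 6e+09 m, T = 2π √(a³/GM) = 2π √((6e+09)³/1.001e+16) s ≈ 2.919e+07 s
(b) With a = (rₚ + rₐ)/2 = 6e+09 m, ε = −GM/(2a) = −1.001e+16/(2 · 6e+09) J/kg ≈ -8.342e+05 J/kg
(c) From a = (rₚ + rₐ)/2 = 6e+09 m and e = (rₐ − rₚ)/(rₐ + rₚ) = 0.5, p = a(1 − e²) = 6e+09 · (1 − (0.5)²) ≈ 4.5e+09 m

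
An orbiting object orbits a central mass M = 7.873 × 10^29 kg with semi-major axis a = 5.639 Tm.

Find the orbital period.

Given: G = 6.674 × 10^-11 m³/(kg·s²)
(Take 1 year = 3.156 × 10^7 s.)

Convert to SI: a = 5.639 Tm = 5.639e+12 m.
GM = G · M = 6.674e-11 · 7.873e+29 = 5.25444e+19 m³/s².
Kepler's third law: T = 2π √(a³ / GM).
Substituting a = 5.639e+12 m and GM = 5.25444e+19 m³/s²:
T = 2π √((5.639e+12)³ / 5.25444e+19) s
T ≈ 1.161e+10 s = 367.8 years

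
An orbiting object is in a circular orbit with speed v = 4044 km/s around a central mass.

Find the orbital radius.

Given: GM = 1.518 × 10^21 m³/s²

Convert to SI: v = 4044 km/s = 4.044e+06 m/s.
For a circular orbit, v² = GM / r, so r = GM / v².
r = 1.518e+21 / (4.044e+06)² m ≈ 9.282e+07 m = 92.82 Mm.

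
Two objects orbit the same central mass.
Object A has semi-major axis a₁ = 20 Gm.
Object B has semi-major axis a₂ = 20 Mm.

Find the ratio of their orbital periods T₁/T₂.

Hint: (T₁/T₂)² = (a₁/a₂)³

Convert to SI: a₁ = 20 Gm = 2e+10 m; a₂ = 20 Mm = 2e+07 m.
From Kepler's third law, (T₁/T₂)² = (a₁/a₂)³, so T₁/T₂ = (a₁/a₂)^(3/2).
a₁/a₂ = 2e+10 / 2e+07 = 1000.
T₁/T₂ = (1000)^(3/2) ≈ 3.162e+04.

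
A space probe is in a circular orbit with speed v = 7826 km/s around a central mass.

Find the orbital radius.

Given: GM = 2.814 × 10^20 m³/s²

Convert to SI: v = 7826 km/s = 7.826e+06 m/s.
For a circular orbit, v² = GM / r, so r = GM / v².
r = 2.814e+20 / (7.826e+06)² m ≈ 4.595e+06 m = 4.595 Mm.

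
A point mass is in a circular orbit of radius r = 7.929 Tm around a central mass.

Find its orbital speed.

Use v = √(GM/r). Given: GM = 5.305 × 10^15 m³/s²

Convert to SI: r = 7.929 Tm = 7.929e+12 m.
For a circular orbit, gravity supplies the centripetal force, so v = √(GM / r).
v = √(5.305e+15 / 7.929e+12) m/s ≈ 25.87 m/s = 25.87 m/s.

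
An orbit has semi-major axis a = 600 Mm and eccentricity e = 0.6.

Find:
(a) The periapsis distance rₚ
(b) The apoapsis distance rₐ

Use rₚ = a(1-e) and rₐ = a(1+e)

Convert to SI: a = 600 Mm = 6e+08 m.
(a) rₚ = a(1 − e) = 6e+08 · (1 − 0.6) = 6e+08 · 0.4 ≈ 2.4e+08 m = 240 Mm.
(b) rₐ = a(1 + e) = 6e+08 · (1 + 0.6) = 6e+08 · 1.6 ≈ 9.6e+08 m = 960 Mm.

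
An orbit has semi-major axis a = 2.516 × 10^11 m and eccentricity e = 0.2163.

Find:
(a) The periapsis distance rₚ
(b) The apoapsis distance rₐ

(a) rₚ = a(1 − e) = 2.516e+11 · (1 − 0.2163) = 2.516e+11 · 0.7837 ≈ 1.972e+11 m = 1.972 × 10^11 m.
(b) rₐ = a(1 + e) = 2.516e+11 · (1 + 0.2163) = 2.516e+11 · 1.2163 ≈ 3.06e+11 m = 3.06 × 10^11 m.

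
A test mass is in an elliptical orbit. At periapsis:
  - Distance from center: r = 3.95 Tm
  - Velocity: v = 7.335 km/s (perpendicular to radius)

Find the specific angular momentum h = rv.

Convert to SI: r = 3.95 Tm = 3.95e+12 m; v = 7.335 km/s = 7335 m/s.
With v perpendicular to r, h = r · v.
h = 3.95e+12 · 7335 m²/s ≈ 2.897e+16 m²/s.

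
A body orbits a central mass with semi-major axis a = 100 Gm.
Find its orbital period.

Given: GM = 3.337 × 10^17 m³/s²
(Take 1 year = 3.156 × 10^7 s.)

Convert to SI: a = 100 Gm = 1e+11 m.
Kepler's third law: T = 2π √(a³ / GM).
Substituting a = 1e+11 m and GM = 3.337e+17 m³/s²:
T = 2π √((1e+11)³ / 3.337e+17) s
T ≈ 3.44e+08 s = 10.9 years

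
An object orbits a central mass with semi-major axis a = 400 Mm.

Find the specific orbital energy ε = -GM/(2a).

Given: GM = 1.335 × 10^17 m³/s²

Convert to SI: a = 400 Mm = 4e+08 m.
ε = −GM / (2a).
ε = −1.335e+17 / (2 · 4e+08) J/kg ≈ -1.669e+08 J/kg = -166.9 MJ/kg.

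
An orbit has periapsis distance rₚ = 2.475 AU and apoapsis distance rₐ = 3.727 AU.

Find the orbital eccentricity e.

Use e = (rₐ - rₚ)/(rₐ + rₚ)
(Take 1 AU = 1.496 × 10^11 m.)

Convert to SI: rₚ = 2.475 AU = 3.7026e+11 m; rₐ = 3.727 AU = 5.57559e+11 m.
e = (rₐ − rₚ) / (rₐ + rₚ).
e = (5.57559e+11 − 3.7026e+11) / (5.57559e+11 + 3.7026e+11) = 1.87299e+11 / 9.27819e+11 ≈ 0.2019.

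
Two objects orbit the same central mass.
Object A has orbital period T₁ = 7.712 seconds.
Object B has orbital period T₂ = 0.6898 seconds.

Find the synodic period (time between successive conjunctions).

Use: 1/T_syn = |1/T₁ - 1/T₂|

T_syn = |T₁ · T₂ / (T₁ − T₂)|.
T_syn = |7.712 · 0.6898 / (7.712 − 0.6898)| s ≈ 0.7576 s = 0.7576 seconds.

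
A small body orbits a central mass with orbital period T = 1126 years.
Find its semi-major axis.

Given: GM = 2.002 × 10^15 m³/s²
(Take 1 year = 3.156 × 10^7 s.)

Convert to SI: T = 1126 years = 3.55366e+10 s.
Invert Kepler's third law: a = (GM · T² / (4π²))^(1/3).
Substituting T = 3.55366e+10 s and GM = 2.002e+15 m³/s²:
a = (2.002e+15 · (3.55366e+10)² / (4π²))^(1/3) m
a ≈ 4.001e+11 m = 400.1 Gm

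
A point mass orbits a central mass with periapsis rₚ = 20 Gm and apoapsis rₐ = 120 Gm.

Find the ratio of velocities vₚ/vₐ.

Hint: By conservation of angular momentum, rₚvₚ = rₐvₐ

Convert to SI: rₚ = 20 Gm = 2e+10 m; rₐ = 120 Gm = 1.2e+11 m.
Conservation of angular momentum gives rₚvₚ = rₐvₐ, so vₚ/vₐ = rₐ/rₚ.
vₚ/vₐ = 1.2e+11 / 2e+10 ≈ 6.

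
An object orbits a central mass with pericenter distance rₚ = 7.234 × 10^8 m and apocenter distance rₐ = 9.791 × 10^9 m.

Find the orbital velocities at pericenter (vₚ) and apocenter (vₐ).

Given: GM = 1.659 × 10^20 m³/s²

Use the vis-viva equation v² = GM(2/r − 1/a) with a = (rₚ + rₐ)/2 = (7.234e+08 + 9.791e+09)/2 = 5.2572e+09 m.
vₚ = √(GM · (2/rₚ − 1/a)) = √(1.659e+20 · (2/7.234e+08 − 1/5.2572e+09)) m/s ≈ 6.535e+05 m/s = 653.5 km/s.
vₐ = √(GM · (2/rₐ − 1/a)) = √(1.659e+20 · (2/9.791e+09 − 1/5.2572e+09)) m/s ≈ 4.829e+04 m/s = 48.29 km/s.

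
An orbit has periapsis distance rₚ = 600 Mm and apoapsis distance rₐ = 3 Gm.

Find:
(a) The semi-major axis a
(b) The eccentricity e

Convert to SI: rₚ = 600 Mm = 6e+08 m; rₐ = 3 Gm = 3e+09 m.
(a) a = (rₚ + rₐ) / 2 = (6e+08 + 3e+09) / 2 ≈ 1.8e+09 m = 1.8 Gm.
(b) e = (rₐ − rₚ) / (rₐ + rₚ) = (3e+09 − 6e+08) / (3e+09 + 6e+08) ≈ 0.6667.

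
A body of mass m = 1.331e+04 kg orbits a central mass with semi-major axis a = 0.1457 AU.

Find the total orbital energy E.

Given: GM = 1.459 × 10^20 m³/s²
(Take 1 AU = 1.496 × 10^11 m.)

Convert to SI: a = 0.1457 AU = 2.17967e+10 m.
E = −GMm / (2a).
E = −1.459e+20 · 1.331e+04 / (2 · 2.17967e+10) J ≈ -4.455e+13 J = -44.55 TJ.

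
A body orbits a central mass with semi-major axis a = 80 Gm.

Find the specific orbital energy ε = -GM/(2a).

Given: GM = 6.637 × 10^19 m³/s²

Convert to SI: a = 80 Gm = 8e+10 m.
ε = −GM / (2a).
ε = −6.637e+19 / (2 · 8e+10) J/kg ≈ -4.148e+08 J/kg = -414.8 MJ/kg.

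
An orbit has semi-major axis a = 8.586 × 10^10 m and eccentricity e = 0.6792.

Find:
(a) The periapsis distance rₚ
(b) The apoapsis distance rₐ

(a) rₚ = a(1 − e) = 8.586e+10 · (1 − 0.6792) = 8.586e+10 · 0.3208 ≈ 2.754e+10 m = 2.754 × 10^10 m.
(b) rₐ = a(1 + e) = 8.586e+10 · (1 + 0.6792) = 8.586e+10 · 1.6792 ≈ 1.442e+11 m = 1.442 × 10^11 m.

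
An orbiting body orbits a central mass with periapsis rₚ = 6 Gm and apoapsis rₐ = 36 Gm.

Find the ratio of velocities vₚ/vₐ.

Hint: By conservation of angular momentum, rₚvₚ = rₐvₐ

Convert to SI: rₚ = 6 Gm = 6e+09 m; rₐ = 36 Gm = 3.6e+10 m.
Conservation of angular momentum gives rₚvₚ = rₐvₐ, so vₚ/vₐ = rₐ/rₚ.
vₚ/vₐ = 3.6e+10 / 6e+09 ≈ 6.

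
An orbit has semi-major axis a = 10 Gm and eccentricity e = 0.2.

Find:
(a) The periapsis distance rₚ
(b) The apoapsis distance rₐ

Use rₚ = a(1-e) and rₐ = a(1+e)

Convert to SI: a = 10 Gm = 1e+10 m.
(a) rₚ = a(1 − e) = 1e+10 · (1 − 0.2) = 1e+10 · 0.8 ≈ 8e+09 m = 8 Gm.
(b) rₐ = a(1 + e) = 1e+10 · (1 + 0.2) = 1e+10 · 1.2 ≈ 1.2e+10 m = 12 Gm.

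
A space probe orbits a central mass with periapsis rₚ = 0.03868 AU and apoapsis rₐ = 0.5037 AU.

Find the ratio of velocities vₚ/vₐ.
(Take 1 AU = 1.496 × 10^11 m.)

Convert to SI: rₚ = 0.03868 AU = 5.78653e+09 m; rₐ = 0.5037 AU = 7.53535e+10 m.
Conservation of angular momentum gives rₚvₚ = rₐvₐ, so vₚ/vₐ = rₐ/rₚ.
vₚ/vₐ = 7.53535e+10 / 5.78653e+09 ≈ 13.02.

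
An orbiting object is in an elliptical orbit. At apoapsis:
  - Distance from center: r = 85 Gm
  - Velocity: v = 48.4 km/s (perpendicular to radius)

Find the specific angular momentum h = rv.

Convert to SI: r = 85 Gm = 8.5e+10 m; v = 48.4 km/s = 48400 m/s.
With v perpendicular to r, h = r · v.
h = 8.5e+10 · 48400 m²/s ≈ 4.114e+15 m²/s.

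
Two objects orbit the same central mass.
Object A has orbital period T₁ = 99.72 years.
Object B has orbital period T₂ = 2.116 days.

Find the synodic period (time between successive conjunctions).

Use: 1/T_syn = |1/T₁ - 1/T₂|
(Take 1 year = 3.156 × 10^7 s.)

Convert to SI: T₁ = 99.72 years = 3.14716e+09 s; T₂ = 2.116 days = 182822 s.
T_syn = |T₁ · T₂ / (T₁ − T₂)|.
T_syn = |3.14716e+09 · 182822 / (3.14716e+09 − 182822)| s ≈ 1.828e+05 s = 2.116 days.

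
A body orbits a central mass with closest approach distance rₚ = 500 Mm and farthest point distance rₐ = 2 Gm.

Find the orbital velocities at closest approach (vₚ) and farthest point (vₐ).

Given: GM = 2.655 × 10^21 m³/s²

Convert to SI: rₚ = 500 Mm = 5e+08 m; rₐ = 2 Gm = 2e+09 m.
Use the vis-viva equation v² = GM(2/r − 1/a) with a = (rₚ + rₐ)/2 = (5e+08 + 2e+09)/2 = 1.25e+09 m.
vₚ = √(GM · (2/rₚ − 1/a)) = √(2.655e+21 · (2/5e+08 − 1/1.25e+09)) m/s ≈ 2.915e+06 m/s = 2915 km/s.
vₐ = √(GM · (2/rₐ − 1/a)) = √(2.655e+21 · (2/2e+09 − 1/1.25e+09)) m/s ≈ 7.287e+05 m/s = 728.7 km/s.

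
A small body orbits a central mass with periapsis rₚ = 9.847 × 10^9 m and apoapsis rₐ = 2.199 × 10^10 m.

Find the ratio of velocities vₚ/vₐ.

Conservation of angular momentum gives rₚvₚ = rₐvₐ, so vₚ/vₐ = rₐ/rₚ.
vₚ/vₐ = 2.199e+10 / 9.847e+09 ≈ 2.233.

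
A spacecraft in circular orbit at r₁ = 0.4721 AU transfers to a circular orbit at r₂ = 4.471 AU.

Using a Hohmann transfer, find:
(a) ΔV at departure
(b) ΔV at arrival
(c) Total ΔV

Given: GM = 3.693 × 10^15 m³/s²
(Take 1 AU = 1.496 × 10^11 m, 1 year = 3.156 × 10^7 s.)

Convert to SI: r₁ = 0.4721 AU = 7.06262e+10 m; r₂ = 4.471 AU = 6.68862e+11 m.
Transfer semi-major axis: a_t = (r₁ + r₂)/2 = (7.06262e+10 + 6.68862e+11)/2 = 3.69744e+11 m.
Circular speeds: v₁ = √(GM/r₁) = 228.669 m/s, v₂ = √(GM/r₂) = 74.3056 m/s.
Transfer speeds (vis-viva v² = GM(2/r − 1/a_t)): v₁ᵗ = 307.556 m/s, v₂ᵗ = 32.4753 m/s.
(a) ΔV₁ = |v₁ᵗ − v₁| ≈ 78.89 m/s = 0.01664 AU/year.
(b) ΔV₂ = |v₂ − v₂ᵗ| ≈ 41.83 m/s = 0.008825 AU/year.
(c) ΔV_total = ΔV₁ + ΔV₂ ≈ 120.7 m/s = 0.02547 AU/year.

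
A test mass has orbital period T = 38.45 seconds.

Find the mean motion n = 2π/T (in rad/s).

n = 2π / T.
n = 2π / 38.45 s ≈ 0.1634 rad/s.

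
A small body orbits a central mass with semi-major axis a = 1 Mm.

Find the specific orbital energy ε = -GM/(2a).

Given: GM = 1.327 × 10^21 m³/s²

Convert to SI: a = 1 Mm = 1e+06 m.
ε = −GM / (2a).
ε = −1.327e+21 / (2 · 1e+06) J/kg ≈ -6.635e+14 J/kg = -6.635e+05 GJ/kg.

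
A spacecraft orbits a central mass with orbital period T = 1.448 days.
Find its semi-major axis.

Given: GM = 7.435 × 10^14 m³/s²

Convert to SI: T = 1.448 days = 125107 s.
Invert Kepler's third law: a = (GM · T² / (4π²))^(1/3).
Substituting T = 125107 s and GM = 7.435e+14 m³/s²:
a = (7.435e+14 · (125107)² / (4π²))^(1/3) m
a ≈ 6.655e+07 m = 66.55 Mm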